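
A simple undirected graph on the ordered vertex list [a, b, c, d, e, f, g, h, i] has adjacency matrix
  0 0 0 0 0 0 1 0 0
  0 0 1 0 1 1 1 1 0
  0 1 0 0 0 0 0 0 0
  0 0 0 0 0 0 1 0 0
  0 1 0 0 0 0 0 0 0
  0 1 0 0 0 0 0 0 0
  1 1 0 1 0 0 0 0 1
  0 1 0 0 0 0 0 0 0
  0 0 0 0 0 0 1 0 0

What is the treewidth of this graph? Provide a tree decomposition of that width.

Treewidth 1.
Bags: B1 = {a, g}  B2 = {d, g}  B3 = {b, g}  B4 = {g, i}  B5 = {b, e}  B6 = {b, f}  B7 = {b, c}  B8 = {b, h}
Tree: B1–B2, B2–B3, B2–B4, B3–B5, B5–B6, B5–B7, B5–B8

The largest bag has 2 vertices, giving width 1; this decomposition certifies tw(G) ≤ 1. Since G has at least one edge (e.g. g–a), it is not an edgeless graph, so tw(G) ≥ 1. Therefore the treewidth is 1.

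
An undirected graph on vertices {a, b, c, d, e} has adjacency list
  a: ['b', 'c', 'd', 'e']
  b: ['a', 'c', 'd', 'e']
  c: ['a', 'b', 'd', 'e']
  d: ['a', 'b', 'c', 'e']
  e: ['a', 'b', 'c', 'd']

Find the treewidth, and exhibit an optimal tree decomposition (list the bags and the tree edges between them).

Treewidth 4.
One optimal decomposition is:
Bags: B1 = {a, b, c, d, e}
Tree: (single bag)

With just one bag of size 5, the width is 5 − 1 = 4, so tw(G) ≤ 4. For the lower bound, the 5 vertices {a, b, c, d, e} are pairwise adjacent, and any tree decomposition puts a clique entirely inside one bag — forcing width ≥ 4. Hence tw(G) = 4 exactly.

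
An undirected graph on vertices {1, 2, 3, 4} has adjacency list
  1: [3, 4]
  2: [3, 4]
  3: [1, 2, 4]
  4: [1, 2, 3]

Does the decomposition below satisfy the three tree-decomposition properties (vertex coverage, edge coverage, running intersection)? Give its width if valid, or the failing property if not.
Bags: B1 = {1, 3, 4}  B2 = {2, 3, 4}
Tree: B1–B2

Yes; width 2.

Vertex coverage: the bags together contain {1, 2, 3, 4}, the full vertex set. Edge coverage: each edge of G has both endpoints in at least one bag. Running intersection: for every vertex, the bags containing it form a connected subtree. All three properties hold, so this is a valid tree decomposition of width max|bag| − 1 = 2, and hence tw(G) ≤ 2.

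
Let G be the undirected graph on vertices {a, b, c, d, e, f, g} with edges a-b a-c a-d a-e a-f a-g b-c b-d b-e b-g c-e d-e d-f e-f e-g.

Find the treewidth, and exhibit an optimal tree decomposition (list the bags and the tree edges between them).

Treewidth 3.
Bags: B1 = {a, b, e, g}  B2 = {a, b, d, e}  B3 = {a, b, c, e}  B4 = {a, d, e, f}
Tree: B1–B2, B2–B3, B2–B4

The largest bag has 4 vertices, giving width 3; this decomposition certifies tw(G) ≤ 3. On the other hand G contains the 4-clique {a, d, e, f}. A clique must lie in a single bag of any decomposition, so no decomposition can have width below 3. The upper and lower bounds meet at 3, so that is the treewidth.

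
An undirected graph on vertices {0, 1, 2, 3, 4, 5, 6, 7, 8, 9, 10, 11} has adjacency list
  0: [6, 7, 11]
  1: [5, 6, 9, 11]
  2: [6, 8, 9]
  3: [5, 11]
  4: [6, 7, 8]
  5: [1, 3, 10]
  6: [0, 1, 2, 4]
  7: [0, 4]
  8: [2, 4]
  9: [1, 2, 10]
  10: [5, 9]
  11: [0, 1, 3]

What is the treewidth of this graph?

3

A width-3 tree decomposition is:
Bags: B1 = {0, 4, 7, 8}  B2 = {0, 4, 6, 8}  B3 = {0, 2, 6, 8}  B4 = {0, 2, 6, 11}  B5 = {1, 2, 6, 11}  B6 = {1, 2, 9, 11}  B7 = {1, 3, 9, 11}  B8 = {1, 3, 5, 9}  B9 = {3, 5, 9, 10}
Tree: B1–B2, B2–B3, B3–B4, B4–B5, B5–B6, B6–B7, B7–B8, B8–B9
Each bag holds 4 vertices, so the decomposition has width 3, which upper-bounds the treewidth. For the lower bound: the 4 vertex sets {4,7,8}, {0}, {6}, {1,2,9,11} are disjoint, each induces a connected subgraph, and every pair is joined by at least one edge of G. Contracting each set to a single vertex therefore yields K_{4} as a minor, and since treewidth is minor-monotone, tw(G) ≥ tw(K_{4}) = 3. The upper and lower bounds meet at 3, so that is the treewidth.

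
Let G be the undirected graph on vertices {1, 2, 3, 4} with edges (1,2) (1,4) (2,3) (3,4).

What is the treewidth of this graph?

A width-2 tree decomposition is:
Bags: B1 = {1, 2, 4}  B2 = {2, 3, 4}
Tree: B1–B2
Every bag has size at most 3, so the width is 3 − 1 = 2 and tw(G) ≤ 2. Since 4–1–2–3–4 is a cycle in G, G is not acyclic. Forests are exactly the graphs of treewidth ≤ 1, so tw(G) ≥ 2. Combining the bounds, tw(G) = 2.

2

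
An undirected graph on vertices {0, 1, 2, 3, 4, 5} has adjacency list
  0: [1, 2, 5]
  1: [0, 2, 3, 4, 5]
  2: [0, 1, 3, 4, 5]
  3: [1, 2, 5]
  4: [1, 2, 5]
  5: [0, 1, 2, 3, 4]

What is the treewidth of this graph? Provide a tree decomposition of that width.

Each bag holds 4 vertices, so the decomposition has width 3, which upper-bounds the treewidth. Conversely, {0, 1, 2, 5} is a clique of size 4, and the vertices of any clique must share a bag in every tree decomposition; so some bag has ≥ 4 vertices and tw(G) ≥ 3. Combining the bounds, tw(G) = 3.

Treewidth 3.
One optimal decomposition is:
Bags: B1 = {0, 1, 2, 5}  B2 = {1, 2, 3, 5}  B3 = {1, 2, 4, 5}
Tree: B1–B2, B2–B3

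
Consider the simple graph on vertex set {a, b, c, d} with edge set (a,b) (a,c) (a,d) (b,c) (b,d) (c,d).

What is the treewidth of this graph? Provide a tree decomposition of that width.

With just one bag of size 4, the width is 4 − 1 = 3, so tw(G) ≤ 3. For the lower bound, the 4 vertices {a, b, c, d} are pairwise adjacent, and any tree decomposition puts a clique entirely inside one bag — forcing width ≥ 3. Therefore the treewidth is 3.

Treewidth 3.
One optimal decomposition is:
Bags: B1 = {a, b, c, d}
Tree: (single bag)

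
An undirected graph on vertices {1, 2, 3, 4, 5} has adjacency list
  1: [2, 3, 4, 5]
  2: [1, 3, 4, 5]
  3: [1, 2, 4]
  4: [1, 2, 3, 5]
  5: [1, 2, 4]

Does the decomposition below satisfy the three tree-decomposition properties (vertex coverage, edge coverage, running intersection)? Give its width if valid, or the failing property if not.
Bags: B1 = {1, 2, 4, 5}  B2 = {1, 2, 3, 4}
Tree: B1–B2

Yes; width 3.

Every vertex of G appears in some bag (union = {1, 2, 3, 4, 5}); every edge is covered by a bag; and for each vertex v the set of bags containing v is connected in the bag tree. The decomposition is therefore valid. The largest bag has 4 vertices, so the width is 3.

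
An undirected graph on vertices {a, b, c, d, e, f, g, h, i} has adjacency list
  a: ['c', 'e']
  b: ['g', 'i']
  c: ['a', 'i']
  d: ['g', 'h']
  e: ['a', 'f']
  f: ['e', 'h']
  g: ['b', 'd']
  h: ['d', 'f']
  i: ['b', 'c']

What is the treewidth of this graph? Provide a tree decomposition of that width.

Treewidth 2.
One optimal decomposition is:
Bags: B1 = {b, g, i}  B2 = {c, g, i}  B3 = {a, c, g}  B4 = {a, e, g}  B5 = {e, f, g}  B6 = {f, g, h}  B7 = {d, g, h}
Tree: B1–B2, B2–B3, B3–B4, B4–B5, B5–B6, B6–B7

The largest bag has 3 vertices, giving width 2; this decomposition certifies tw(G) ≤ 2. For the lower bound, G contains the cycle g–b–i–c–a–e–f–h–d–g, so G is not a forest; only forests have treewidth ≤ 1, hence tw(G) ≥ 2. Hence tw(G) = 2 exactly.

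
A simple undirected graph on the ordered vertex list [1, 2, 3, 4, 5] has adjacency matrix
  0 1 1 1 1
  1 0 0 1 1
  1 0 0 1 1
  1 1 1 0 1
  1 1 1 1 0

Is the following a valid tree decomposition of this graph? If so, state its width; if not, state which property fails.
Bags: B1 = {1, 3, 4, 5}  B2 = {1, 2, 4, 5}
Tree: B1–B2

Every vertex of G appears in some bag (union = {1, 2, 3, 4, 5}); every edge is covered by a bag; and for each vertex v the set of bags containing v is connected in the bag tree. The decomposition is therefore valid. The largest bag has 4 vertices, so the width is 3.

Yes; width 3.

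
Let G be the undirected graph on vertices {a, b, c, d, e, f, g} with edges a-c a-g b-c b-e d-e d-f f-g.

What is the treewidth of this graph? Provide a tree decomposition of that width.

Each bag holds 3 vertices, so the decomposition has width 2, which upper-bounds the treewidth. For the lower bound, G contains the cycle f–d–e–b–c–a–g–f, so G is not a forest; only forests have treewidth ≤ 1, hence tw(G) ≥ 2. Therefore the treewidth is 2.

Treewidth 2.
One such decomposition:
Bags: B1 = {d, e, f}  B2 = {b, e, f}  B3 = {b, c, f}  B4 = {a, c, f}  B5 = {a, f, g}
Tree: B1–B2, B2–B3, B3–B4, B4–B5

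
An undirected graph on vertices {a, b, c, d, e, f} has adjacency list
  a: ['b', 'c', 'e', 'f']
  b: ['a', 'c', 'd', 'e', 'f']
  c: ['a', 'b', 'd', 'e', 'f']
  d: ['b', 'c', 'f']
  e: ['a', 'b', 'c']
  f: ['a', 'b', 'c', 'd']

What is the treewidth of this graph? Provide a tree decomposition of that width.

Treewidth 3.
One such decomposition:
Bags: B1 = {a, b, c, f}  B2 = {b, c, d, f}  B3 = {a, b, c, e}
Tree: B1–B2, B1–B3

Every bag has size at most 4, so the width is 4 − 1 = 3 and tw(G) ≤ 3. On the other hand G contains the 4-clique {a, b, c, e}. A clique must lie in a single bag of any decomposition, so no decomposition can have width below 3. Therefore the treewidth is 3.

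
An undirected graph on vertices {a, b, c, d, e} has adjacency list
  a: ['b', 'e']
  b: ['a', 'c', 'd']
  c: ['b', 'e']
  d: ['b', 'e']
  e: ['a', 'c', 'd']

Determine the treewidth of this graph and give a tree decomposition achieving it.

Each bag holds 3 vertices, so the decomposition has width 2, which upper-bounds the treewidth. The edges e–a–b–c–e form a cycle, so G is not a tree and its treewidth is at least 2. Hence tw(G) = 2 exactly.

Treewidth 2.
One such decomposition:
Bags: B1 = {a, b, e}  B2 = {b, c, e}  B3 = {b, d, e}
Tree: B1–B2, B2–B3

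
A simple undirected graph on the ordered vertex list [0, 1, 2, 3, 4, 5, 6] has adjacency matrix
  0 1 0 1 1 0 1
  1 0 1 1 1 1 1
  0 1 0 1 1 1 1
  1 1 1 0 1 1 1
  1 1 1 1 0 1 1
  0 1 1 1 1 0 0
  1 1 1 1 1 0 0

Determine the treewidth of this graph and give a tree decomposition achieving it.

Treewidth 4.
Bags: B1 = {1, 2, 3, 4, 6}  B2 = {0, 1, 3, 4, 6}  B3 = {1, 2, 3, 4, 5}
Tree: B1–B2, B1–B3

Every bag has size at most 5, so the width is 5 − 1 = 4 and tw(G) ≤ 4. On the other hand G contains the 5-clique {0, 1, 3, 4, 6}. A clique must lie in a single bag of any decomposition, so no decomposition can have width below 4. Therefore the treewidth is 4.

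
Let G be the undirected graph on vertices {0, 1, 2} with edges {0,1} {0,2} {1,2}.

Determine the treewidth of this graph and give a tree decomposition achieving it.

Treewidth 2.
One optimal decomposition is:
Bags: B1 = {0, 1, 2}
Tree: (single bag)

With just one bag of size 3, the width is 3 − 1 = 2, so tw(G) ≤ 2. On the other hand G contains the 3-clique {0, 1, 2}. A clique must lie in a single bag of any decomposition, so no decomposition can have width below 2. Hence tw(G) = 2 exactly.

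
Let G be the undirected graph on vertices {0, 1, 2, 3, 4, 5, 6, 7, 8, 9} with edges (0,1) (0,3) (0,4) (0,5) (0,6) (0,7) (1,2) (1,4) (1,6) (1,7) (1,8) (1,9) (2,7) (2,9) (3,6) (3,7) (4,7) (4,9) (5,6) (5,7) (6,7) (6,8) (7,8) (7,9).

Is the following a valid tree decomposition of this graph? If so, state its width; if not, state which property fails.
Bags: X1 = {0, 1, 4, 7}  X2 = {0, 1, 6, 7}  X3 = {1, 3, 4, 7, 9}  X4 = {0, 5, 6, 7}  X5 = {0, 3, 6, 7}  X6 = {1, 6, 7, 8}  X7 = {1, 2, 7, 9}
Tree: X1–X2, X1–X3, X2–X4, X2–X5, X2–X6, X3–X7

No — bags containing vertex 3 are not connected in the tree.

A tree decomposition must satisfy three properties: every vertex lies in some bag; for every edge, both endpoints lie together in some bag; and for every vertex, the bags containing it form a connected subtree. Here bags containing vertex 3 are not connected in the tree, so the decomposition is invalid.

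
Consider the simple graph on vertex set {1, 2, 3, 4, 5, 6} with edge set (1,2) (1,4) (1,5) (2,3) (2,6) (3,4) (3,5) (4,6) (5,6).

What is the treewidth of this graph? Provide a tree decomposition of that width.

The largest bag has 4 vertices, giving width 3; this decomposition certifies tw(G) ≤ 3. For the lower bound: the 4 vertex sets {3,5}, {1,2}, {6}, {4} are disjoint, each induces a connected subgraph, and every pair is joined by at least one edge of G. Contracting each set to a single vertex therefore yields K_{4} as a minor, and since treewidth is minor-monotone, tw(G) ≥ tw(K_{4}) = 3. The upper and lower bounds meet at 3, so that is the treewidth.

Treewidth 3.
Bags: B1 = {1, 3, 5, 6}  B2 = {1, 2, 3, 6}  B3 = {1, 3, 4, 6}
Tree: B1–B2, B2–B3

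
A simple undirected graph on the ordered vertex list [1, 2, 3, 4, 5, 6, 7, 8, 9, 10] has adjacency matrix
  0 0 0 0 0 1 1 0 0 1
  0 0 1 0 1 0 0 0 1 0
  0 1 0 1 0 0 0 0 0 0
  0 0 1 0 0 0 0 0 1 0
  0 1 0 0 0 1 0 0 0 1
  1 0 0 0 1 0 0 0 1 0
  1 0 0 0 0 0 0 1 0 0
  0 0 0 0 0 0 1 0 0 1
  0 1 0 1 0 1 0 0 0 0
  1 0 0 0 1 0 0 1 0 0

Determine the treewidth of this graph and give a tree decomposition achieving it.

Every bag has size at most 3, so the width is 3 − 1 = 2 and tw(G) ≤ 2. For the lower bound, G contains the cycle 8–7–1–10–8, so G is not a forest; only forests have treewidth ≤ 1, hence tw(G) ≥ 2. The upper and lower bounds meet at 2, so that is the treewidth.

Treewidth 2.
Bags: B1 = {7, 8, 10}  B2 = {1, 7, 10}  B3 = {1, 5, 10}  B4 = {1, 5, 6}  B5 = {2, 5, 6}  B6 = {2, 6, 9}  B7 = {2, 3, 9}  B8 = {3, 4, 9}
Tree: B1–B2, B2–B3, B3–B4, B4–B5, B5–B6, B6–B7, B7–B8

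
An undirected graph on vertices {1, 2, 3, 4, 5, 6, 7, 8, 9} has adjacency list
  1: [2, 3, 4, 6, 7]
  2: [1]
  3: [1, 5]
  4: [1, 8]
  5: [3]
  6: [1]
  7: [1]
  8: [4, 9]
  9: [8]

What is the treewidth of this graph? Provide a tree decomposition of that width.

Treewidth 1.
One such decomposition:
Bags: B1 = {1, 4}  B2 = {1, 7}  B3 = {1, 3}  B4 = {3, 5}  B5 = {4, 8}  B6 = {1, 2}  B7 = {1, 6}  B8 = {8, 9}
Tree: B1–B2, B1–B3, B3–B4, B1–B5, B2–B6, B3–B7, B5–B8

Each bag holds 2 vertices, so the decomposition has width 1, which upper-bounds the treewidth. Any graph with an edge has treewidth ≥ 1, and G has the edge 4–1. Therefore the treewidth is 1.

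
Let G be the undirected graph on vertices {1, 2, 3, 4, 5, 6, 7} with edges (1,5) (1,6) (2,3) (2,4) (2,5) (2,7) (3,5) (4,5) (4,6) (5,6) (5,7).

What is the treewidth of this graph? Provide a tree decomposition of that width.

Each bag holds 3 vertices, so the decomposition has width 2, which upper-bounds the treewidth. Conversely, {1, 5, 6} is a clique of size 3, and the vertices of any clique must share a bag in every tree decomposition; so some bag has ≥ 3 vertices and tw(G) ≥ 2. The upper and lower bounds meet at 2, so that is the treewidth.

Treewidth 2.
One optimal decomposition is:
Bags: B1 = {1, 5, 6}  B2 = {4, 5, 6}  B3 = {2, 4, 5}  B4 = {2, 3, 5}  B5 = {2, 5, 7}
Tree: B1–B2, B2–B3, B3–B4, B3–B5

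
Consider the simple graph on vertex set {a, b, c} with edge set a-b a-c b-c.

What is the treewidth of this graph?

A width-2 tree decomposition is:
Bags: B1 = {a, b, c}
Tree: (single bag)
A single bag containing all 3 vertices is trivially a valid decomposition of width 2. On the other hand G contains the 3-clique {a, b, c}. A clique must lie in a single bag of any decomposition, so no decomposition can have width below 2. Therefore the treewidth is 2.

2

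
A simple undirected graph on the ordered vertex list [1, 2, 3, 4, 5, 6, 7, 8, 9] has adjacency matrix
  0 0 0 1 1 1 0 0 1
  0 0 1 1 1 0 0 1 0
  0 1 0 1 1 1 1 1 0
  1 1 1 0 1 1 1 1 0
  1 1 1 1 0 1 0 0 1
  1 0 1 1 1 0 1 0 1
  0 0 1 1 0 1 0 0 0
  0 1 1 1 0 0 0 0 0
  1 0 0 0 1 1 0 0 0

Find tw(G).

A width-3 tree decomposition is:
Bags: B1 = {2, 3, 4, 5}  B2 = {3, 4, 5, 6}  B3 = {1, 4, 5, 6}  B4 = {1, 5, 6, 9}  B5 = {2, 3, 4, 8}  B6 = {3, 4, 6, 7}
Tree: B1–B2, B2–B3, B3–B4, B1–B5, B2–B6
Every bag has size at most 4, so the width is 4 − 1 = 3 and tw(G) ≤ 3. Conversely, {1, 5, 6, 9} is a clique of size 4, and the vertices of any clique must share a bag in every tree decomposition; so some bag has ≥ 4 vertices and tw(G) ≥ 3. Combining the bounds, tw(G) = 3.

3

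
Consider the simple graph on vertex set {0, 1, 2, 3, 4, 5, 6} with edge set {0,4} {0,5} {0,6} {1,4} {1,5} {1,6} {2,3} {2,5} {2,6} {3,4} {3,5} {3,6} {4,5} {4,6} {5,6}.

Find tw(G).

A width-3 tree decomposition is:
Bags: B1 = {3, 4, 5, 6}  B2 = {2, 3, 5, 6}  B3 = {1, 4, 5, 6}  B4 = {0, 4, 5, 6}
Tree: B1–B2, B1–B3, B1–B4
The largest bag has 4 vertices, giving width 3; this decomposition certifies tw(G) ≤ 3. On the other hand G contains the 4-clique {2, 3, 5, 6}. A clique must lie in a single bag of any decomposition, so no decomposition can have width below 3. Hence tw(G) = 3 exactly.

3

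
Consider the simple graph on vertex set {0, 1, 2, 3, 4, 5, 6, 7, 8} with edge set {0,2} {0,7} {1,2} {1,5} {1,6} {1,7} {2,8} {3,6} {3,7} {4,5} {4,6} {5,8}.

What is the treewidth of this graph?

A width-3 tree decomposition is:
Bags: B1 = {3, 4, 6, 7}  B2 = {1, 4, 6, 7}  B3 = {1, 4, 5, 7}  B4 = {0, 1, 5, 7}  B5 = {0, 1, 2, 5}  B6 = {0, 2, 5, 8}
Tree: B1–B2, B2–B3, B3–B4, B4–B5, B5–B6
The largest bag has 4 vertices, giving width 3; this decomposition certifies tw(G) ≤ 3. For the lower bound: the 4 vertex sets {3,4,6}, {7}, {1}, {0,2,5,8} are disjoint, each induces a connected subgraph, and every pair is joined by at least one edge of G. Contracting each set to a single vertex therefore yields K_{4} as a minor, and since treewidth is minor-monotone, tw(G) ≥ tw(K_{4}) = 3. Combining the bounds, tw(G) = 3.

3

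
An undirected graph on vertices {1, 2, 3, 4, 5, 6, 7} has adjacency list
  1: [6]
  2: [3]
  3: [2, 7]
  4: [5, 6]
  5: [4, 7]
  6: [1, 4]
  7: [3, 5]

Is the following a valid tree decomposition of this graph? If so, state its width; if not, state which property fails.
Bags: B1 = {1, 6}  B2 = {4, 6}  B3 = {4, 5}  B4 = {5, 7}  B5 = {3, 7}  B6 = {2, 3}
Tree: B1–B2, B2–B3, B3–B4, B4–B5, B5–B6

Yes; width 1.

Checking the three conditions: (i) the bags cover all of {1, 2, 3, 4, 5, 6, 7}; (ii) for each edge, some bag contains both endpoints; (iii) the bags containing any fixed vertex form a subtree. All hold, so the decomposition is valid with width 2 − 1 = 1.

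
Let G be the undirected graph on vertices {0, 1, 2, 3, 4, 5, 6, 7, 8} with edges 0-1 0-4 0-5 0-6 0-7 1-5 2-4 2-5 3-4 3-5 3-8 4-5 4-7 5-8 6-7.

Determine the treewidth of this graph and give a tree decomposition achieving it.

Each bag holds 3 vertices, so the decomposition has width 2, which upper-bounds the treewidth. For the lower bound, the 3 vertices {3, 5, 8} are pairwise adjacent, and any tree decomposition puts a clique entirely inside one bag — forcing width ≥ 2. Hence tw(G) = 2 exactly.

Treewidth 2.
One such decomposition:
Bags: B1 = {2, 4, 5}  B2 = {0, 4, 5}  B3 = {3, 4, 5}  B4 = {0, 4, 7}  B5 = {3, 5, 8}  B6 = {0, 1, 5}  B7 = {0, 6, 7}
Tree: B1–B2, B1–B3, B2–B4, B3–B5, B2–B6, B4–B7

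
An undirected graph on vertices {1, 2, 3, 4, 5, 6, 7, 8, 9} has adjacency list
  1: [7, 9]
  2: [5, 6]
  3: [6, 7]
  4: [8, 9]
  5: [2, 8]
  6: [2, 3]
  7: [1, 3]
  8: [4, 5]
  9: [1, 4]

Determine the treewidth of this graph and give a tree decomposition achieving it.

Every bag has size at most 3, so the width is 3 − 1 = 2 and tw(G) ≤ 2. For the lower bound, G contains the cycle 1–7–3–6–2–5–8–4–9–1, so G is not a forest; only forests have treewidth ≤ 1, hence tw(G) ≥ 2. Hence tw(G) = 2 exactly.

Treewidth 2.
One such decomposition:
Bags: B1 = {1, 3, 7}  B2 = {1, 3, 6}  B3 = {1, 2, 6}  B4 = {1, 2, 5}  B5 = {1, 5, 8}  B6 = {1, 4, 8}  B7 = {1, 4, 9}
Tree: B1–B2, B2–B3, B3–B4, B4–B5, B5–B6, B6–B7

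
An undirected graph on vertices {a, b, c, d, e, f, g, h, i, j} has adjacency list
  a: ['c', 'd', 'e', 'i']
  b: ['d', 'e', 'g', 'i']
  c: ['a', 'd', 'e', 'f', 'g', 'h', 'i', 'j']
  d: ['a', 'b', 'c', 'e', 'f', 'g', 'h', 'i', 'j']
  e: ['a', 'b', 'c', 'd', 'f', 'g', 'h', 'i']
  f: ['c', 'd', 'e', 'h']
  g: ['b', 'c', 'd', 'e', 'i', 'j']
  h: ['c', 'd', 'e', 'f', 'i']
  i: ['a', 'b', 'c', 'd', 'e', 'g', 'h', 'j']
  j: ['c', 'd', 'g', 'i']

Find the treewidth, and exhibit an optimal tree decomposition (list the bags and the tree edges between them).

The largest bag has 5 vertices, giving width 4; this decomposition certifies tw(G) ≤ 4. On the other hand G contains the 5-clique {c, d, e, f, h}. A clique must lie in a single bag of any decomposition, so no decomposition can have width below 4. Therefore the treewidth is 4.

Treewidth 4.
One optimal decomposition is:
Bags: B1 = {a, c, d, e, i}  B2 = {c, d, e, g, i}  B3 = {c, d, e, h, i}  B4 = {b, d, e, g, i}  B5 = {c, d, g, i, j}  B6 = {c, d, e, f, h}
Tree: B1–B2, B2–B3, B2–B4, B2–B5, B3–B6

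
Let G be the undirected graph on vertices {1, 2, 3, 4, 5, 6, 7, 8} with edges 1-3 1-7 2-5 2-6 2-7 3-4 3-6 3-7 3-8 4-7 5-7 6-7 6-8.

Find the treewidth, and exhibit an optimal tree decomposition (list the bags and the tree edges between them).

Treewidth 2.
One optimal decomposition is:
Bags: B1 = {3, 6, 8}  B2 = {3, 6, 7}  B3 = {2, 6, 7}  B4 = {2, 5, 7}  B5 = {3, 4, 7}  B6 = {1, 3, 7}
Tree: B1–B2, B2–B3, B3–B4, B2–B5, B2–B6

Each bag holds 3 vertices, so the decomposition has width 2, which upper-bounds the treewidth. On the other hand G contains the 3-clique {3, 6, 8}. A clique must lie in a single bag of any decomposition, so no decomposition can have width below 2. Combining the bounds, tw(G) = 2.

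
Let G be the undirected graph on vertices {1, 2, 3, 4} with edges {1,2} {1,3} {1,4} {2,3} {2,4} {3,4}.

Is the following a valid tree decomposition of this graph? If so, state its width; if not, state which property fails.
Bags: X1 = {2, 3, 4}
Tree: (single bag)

No — vertex 1 appears in no bag.

A tree decomposition must satisfy three properties: every vertex lies in some bag; for every edge, both endpoints lie together in some bag; and for every vertex, the bags containing it form a connected subtree. Here vertex 1 appears in no bag, so the decomposition is invalid.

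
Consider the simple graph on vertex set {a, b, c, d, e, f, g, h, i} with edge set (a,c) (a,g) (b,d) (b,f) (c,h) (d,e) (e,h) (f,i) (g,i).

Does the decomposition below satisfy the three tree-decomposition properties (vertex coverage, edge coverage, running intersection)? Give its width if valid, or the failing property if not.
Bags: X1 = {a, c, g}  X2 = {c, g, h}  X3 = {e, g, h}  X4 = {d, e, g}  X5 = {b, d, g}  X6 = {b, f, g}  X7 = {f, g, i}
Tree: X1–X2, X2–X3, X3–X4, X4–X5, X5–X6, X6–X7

Yes; width 2.

Every vertex of G appears in some bag (union = {a, b, c, d, e, f, g, h, i}); every edge is covered by a bag; and for each vertex v the set of bags containing v is connected in the bag tree. The decomposition is therefore valid. The largest bag has 3 vertices, so the width is 2.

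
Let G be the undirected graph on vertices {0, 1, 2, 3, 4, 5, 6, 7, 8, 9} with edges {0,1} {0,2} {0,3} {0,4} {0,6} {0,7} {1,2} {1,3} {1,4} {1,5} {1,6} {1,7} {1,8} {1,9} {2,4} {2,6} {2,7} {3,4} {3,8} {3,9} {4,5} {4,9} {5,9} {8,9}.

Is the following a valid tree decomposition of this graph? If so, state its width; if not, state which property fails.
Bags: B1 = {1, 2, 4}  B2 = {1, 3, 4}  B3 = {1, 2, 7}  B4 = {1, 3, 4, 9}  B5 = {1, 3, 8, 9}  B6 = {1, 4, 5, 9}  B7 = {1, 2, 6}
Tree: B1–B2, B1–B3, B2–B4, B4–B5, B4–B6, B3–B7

No — vertex 0 appears in no bag.

A tree decomposition must satisfy three properties: every vertex lies in some bag; for every edge, both endpoints lie together in some bag; and for every vertex, the bags containing it form a connected subtree. Here vertex 0 appears in no bag, so the decomposition is invalid.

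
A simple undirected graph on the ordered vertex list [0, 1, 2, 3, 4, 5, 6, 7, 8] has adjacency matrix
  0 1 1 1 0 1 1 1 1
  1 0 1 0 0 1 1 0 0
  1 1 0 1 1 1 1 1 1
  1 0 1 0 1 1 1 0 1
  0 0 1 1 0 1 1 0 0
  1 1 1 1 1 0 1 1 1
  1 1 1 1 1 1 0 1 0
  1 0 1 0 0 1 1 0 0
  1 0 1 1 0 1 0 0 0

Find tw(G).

4

A width-4 tree decomposition is:
Bags: B1 = {0, 2, 3, 5, 6}  B2 = {2, 3, 4, 5, 6}  B3 = {0, 2, 3, 5, 8}  B4 = {0, 2, 5, 6, 7}  B5 = {0, 1, 2, 5, 6}
Tree: B1–B2, B1–B3, B1–B4, B4–B5
Each bag holds 5 vertices, so the decomposition has width 4, which upper-bounds the treewidth. Conversely, {0, 2, 3, 5, 8} is a clique of size 5, and the vertices of any clique must share a bag in every tree decomposition; so some bag has ≥ 5 vertices and tw(G) ≥ 4. Therefore the treewidth is 4.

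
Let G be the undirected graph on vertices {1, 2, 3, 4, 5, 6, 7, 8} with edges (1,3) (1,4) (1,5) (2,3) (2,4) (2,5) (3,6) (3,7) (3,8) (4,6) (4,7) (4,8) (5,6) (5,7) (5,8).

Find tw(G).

3

A width-3 tree decomposition is:
Bags: B1 = {3, 4, 5, 6}  B2 = {3, 4, 5, 8}  B3 = {1, 3, 4, 5}  B4 = {2, 3, 4, 5}  B5 = {3, 4, 5, 7}
Tree: B1–B2, B2–B3, B3–B4, B4–B5
Each bag holds 4 vertices, so the decomposition has width 3, which upper-bounds the treewidth. For the lower bound: the 4 vertex sets {5,6}, {3,8}, {4}, {1} are disjoint, each induces a connected subgraph, and every pair is joined by at least one edge of G. Contracting each set to a single vertex therefore yields K_{4} as a minor, and since treewidth is minor-monotone, tw(G) ≥ tw(K_{4}) = 3. Hence tw(G) = 3 exactly.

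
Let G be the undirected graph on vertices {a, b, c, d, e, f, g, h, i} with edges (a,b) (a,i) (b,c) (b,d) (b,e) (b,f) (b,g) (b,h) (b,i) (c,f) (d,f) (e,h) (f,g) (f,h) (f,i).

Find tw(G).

2

A width-2 tree decomposition is:
Bags: B1 = {b, f, h}  B2 = {b, c, f}  B3 = {b, f, i}  B4 = {b, e, h}  B5 = {b, d, f}  B6 = {b, f, g}  B7 = {a, b, i}
Tree: B1–B2, B1–B3, B1–B4, B2–B5, B3–B6, B3–B7
Every bag has size at most 3, so the width is 3 − 1 = 2 and tw(G) ≤ 2. For the lower bound, the 3 vertices {a, b, i} are pairwise adjacent, and any tree decomposition puts a clique entirely inside one bag — forcing width ≥ 2. Therefore the treewidth is 2.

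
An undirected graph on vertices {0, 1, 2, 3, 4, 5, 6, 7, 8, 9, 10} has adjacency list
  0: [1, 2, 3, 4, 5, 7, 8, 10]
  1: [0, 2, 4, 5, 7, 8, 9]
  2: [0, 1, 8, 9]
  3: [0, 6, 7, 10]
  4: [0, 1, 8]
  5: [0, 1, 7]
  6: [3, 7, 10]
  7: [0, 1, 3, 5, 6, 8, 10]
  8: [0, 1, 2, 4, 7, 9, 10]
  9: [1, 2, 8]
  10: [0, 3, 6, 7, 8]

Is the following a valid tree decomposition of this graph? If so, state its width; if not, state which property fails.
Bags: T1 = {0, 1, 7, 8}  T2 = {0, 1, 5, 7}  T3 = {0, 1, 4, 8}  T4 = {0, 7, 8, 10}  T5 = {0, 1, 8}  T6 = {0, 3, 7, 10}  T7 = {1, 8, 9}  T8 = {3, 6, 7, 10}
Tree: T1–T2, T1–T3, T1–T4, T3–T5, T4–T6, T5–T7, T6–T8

A tree decomposition must satisfy three properties: every vertex lies in some bag; for every edge, both endpoints lie together in some bag; and for every vertex, the bags containing it form a connected subtree. Here vertex 2 appears in no bag, so the decomposition is invalid.

No — vertex 2 appears in no bag.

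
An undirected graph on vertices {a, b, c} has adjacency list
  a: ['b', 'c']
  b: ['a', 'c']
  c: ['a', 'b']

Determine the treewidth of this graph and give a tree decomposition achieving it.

With just one bag of size 3, the width is 3 − 1 = 2, so tw(G) ≤ 2. Conversely, {a, b, c} is a clique of size 3, and the vertices of any clique must share a bag in every tree decomposition; so some bag has ≥ 3 vertices and tw(G) ≥ 2. Combining the bounds, tw(G) = 2.

Treewidth 2.
Bags: B1 = {a, b, c}
Tree: (single bag)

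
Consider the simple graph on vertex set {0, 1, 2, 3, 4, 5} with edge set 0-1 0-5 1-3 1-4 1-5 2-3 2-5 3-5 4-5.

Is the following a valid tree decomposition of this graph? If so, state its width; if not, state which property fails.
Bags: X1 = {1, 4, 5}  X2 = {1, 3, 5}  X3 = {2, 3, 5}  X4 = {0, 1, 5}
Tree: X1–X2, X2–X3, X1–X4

Every vertex of G appears in some bag (union = {0, 1, 2, 3, 4, 5}); every edge is covered by a bag; and for each vertex v the set of bags containing v is connected in the bag tree. The decomposition is therefore valid. The largest bag has 3 vertices, so the width is 2.

Yes; width 2.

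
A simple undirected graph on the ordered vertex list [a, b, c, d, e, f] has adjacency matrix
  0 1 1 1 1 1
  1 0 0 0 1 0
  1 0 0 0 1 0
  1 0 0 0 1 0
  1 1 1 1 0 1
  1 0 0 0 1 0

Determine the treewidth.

2

A width-2 tree decomposition is:
Bags: B1 = {a, b, e}  B2 = {a, c, e}  B3 = {a, e, f}  B4 = {a, d, e}
Tree: B1–B2, B1–B3, B2–B4
The largest bag has 3 vertices, giving width 2; this decomposition certifies tw(G) ≤ 2. Conversely, {a, d, e} is a clique of size 3, and the vertices of any clique must share a bag in every tree decomposition; so some bag has ≥ 3 vertices and tw(G) ≥ 2. Combining the bounds, tw(G) = 2.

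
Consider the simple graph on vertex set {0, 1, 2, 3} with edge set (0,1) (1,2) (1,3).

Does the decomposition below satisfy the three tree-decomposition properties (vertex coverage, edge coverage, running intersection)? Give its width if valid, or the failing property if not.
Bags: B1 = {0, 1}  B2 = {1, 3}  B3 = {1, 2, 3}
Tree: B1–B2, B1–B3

No — bags containing vertex 3 are not connected in the tree.

A tree decomposition must satisfy three properties: every vertex lies in some bag; for every edge, both endpoints lie together in some bag; and for every vertex, the bags containing it form a connected subtree. Here bags containing vertex 3 are not connected in the tree, so the decomposition is invalid.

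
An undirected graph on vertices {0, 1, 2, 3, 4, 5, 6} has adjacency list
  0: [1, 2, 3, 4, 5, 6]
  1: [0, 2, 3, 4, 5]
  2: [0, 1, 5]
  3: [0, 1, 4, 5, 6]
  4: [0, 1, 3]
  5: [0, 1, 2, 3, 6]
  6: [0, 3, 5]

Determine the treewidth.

3

A width-3 tree decomposition is:
Bags: B1 = {0, 3, 5, 6}  B2 = {0, 1, 3, 5}  B3 = {0, 1, 3, 4}  B4 = {0, 1, 2, 5}
Tree: B1–B2, B2–B3, B2–B4
Each bag holds 4 vertices, so the decomposition has width 3, which upper-bounds the treewidth. For the lower bound, the 4 vertices {0, 1, 2, 5} are pairwise adjacent, and any tree decomposition puts a clique entirely inside one bag — forcing width ≥ 3. The upper and lower bounds meet at 3, so that is the treewidth.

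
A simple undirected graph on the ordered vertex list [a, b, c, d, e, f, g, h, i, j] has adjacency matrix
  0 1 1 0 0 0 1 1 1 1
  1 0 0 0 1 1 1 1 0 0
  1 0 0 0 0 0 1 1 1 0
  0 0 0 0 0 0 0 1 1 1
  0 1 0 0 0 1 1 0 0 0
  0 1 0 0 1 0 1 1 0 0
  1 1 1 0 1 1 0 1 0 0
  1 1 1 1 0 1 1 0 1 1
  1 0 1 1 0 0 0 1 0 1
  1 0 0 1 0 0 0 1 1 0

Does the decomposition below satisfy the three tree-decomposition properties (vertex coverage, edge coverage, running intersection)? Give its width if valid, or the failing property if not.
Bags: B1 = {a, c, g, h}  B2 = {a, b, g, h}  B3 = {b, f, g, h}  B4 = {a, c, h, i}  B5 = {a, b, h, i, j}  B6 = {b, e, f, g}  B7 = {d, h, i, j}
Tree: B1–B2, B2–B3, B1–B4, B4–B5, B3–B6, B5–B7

No — bags containing vertex b are not connected in the tree.

A tree decomposition must satisfy three properties: every vertex lies in some bag; for every edge, both endpoints lie together in some bag; and for every vertex, the bags containing it form a connected subtree. Here bags containing vertex b are not connected in the tree, so the decomposition is invalid.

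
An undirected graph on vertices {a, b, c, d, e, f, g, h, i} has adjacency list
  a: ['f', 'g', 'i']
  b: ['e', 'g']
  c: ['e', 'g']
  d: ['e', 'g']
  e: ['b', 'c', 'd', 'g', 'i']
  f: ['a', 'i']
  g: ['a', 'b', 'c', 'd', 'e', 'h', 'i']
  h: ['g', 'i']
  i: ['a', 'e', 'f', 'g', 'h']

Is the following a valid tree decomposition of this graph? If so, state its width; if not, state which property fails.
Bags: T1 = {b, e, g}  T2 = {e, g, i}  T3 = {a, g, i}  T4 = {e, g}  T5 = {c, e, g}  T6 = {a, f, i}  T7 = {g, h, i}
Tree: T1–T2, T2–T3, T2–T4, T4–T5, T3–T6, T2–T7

No — vertex d appears in no bag.

A tree decomposition must satisfy three properties: every vertex lies in some bag; for every edge, both endpoints lie together in some bag; and for every vertex, the bags containing it form a connected subtree. Here vertex d appears in no bag, so the decomposition is invalid.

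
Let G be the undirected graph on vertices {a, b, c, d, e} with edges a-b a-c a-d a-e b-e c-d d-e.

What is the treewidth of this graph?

2

A width-2 tree decomposition is:
Bags: B1 = {a, b, e}  B2 = {a, d, e}  B3 = {a, c, d}
Tree: B1–B2, B2–B3
Every bag has size at most 3, so the width is 3 − 1 = 2 and tw(G) ≤ 2. Conversely, {a, d, e} is a clique of size 3, and the vertices of any clique must share a bag in every tree decomposition; so some bag has ≥ 3 vertices and tw(G) ≥ 2. The upper and lower bounds meet at 2, so that is the treewidth.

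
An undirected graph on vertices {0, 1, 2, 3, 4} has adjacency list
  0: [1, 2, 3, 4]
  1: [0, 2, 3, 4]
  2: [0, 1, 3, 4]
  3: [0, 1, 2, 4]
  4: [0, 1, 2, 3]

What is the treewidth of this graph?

4

A width-4 tree decomposition is:
Bags: B1 = {0, 1, 2, 3, 4}
Tree: (single bag)
With just one bag of size 5, the width is 5 − 1 = 4, so tw(G) ≤ 4. For the lower bound, the 5 vertices {0, 1, 2, 3, 4} are pairwise adjacent, and any tree decomposition puts a clique entirely inside one bag — forcing width ≥ 4. Combining the bounds, tw(G) = 4.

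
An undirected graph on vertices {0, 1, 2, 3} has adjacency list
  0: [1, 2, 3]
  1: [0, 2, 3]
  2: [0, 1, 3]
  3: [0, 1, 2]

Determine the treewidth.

A width-3 tree decomposition is:
Bags: B1 = {0, 1, 2, 3}
Tree: (single bag)
With just one bag of size 4, the width is 4 − 1 = 3, so tw(G) ≤ 3. On the other hand G contains the 4-clique {0, 1, 2, 3}. A clique must lie in a single bag of any decomposition, so no decomposition can have width below 3. Therefore the treewidth is 3.

3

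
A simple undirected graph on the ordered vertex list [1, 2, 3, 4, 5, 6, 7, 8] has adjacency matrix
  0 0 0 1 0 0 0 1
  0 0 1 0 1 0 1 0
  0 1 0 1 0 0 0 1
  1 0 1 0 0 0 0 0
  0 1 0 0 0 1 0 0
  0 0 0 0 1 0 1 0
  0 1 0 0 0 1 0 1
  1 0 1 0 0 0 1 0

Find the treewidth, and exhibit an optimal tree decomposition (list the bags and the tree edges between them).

Each bag holds 3 vertices, so the decomposition has width 2, which upper-bounds the treewidth. Since 1–4–3–8–1 is a cycle in G, G is not acyclic. Forests are exactly the graphs of treewidth ≤ 1, so tw(G) ≥ 2. Therefore the treewidth is 2.

Treewidth 2.
One optimal decomposition is:
Bags: B1 = {1, 4, 8}  B2 = {3, 4, 8}  B3 = {3, 7, 8}  B4 = {2, 3, 7}  B5 = {2, 6, 7}  B6 = {2, 5, 6}
Tree: B1–B2, B2–B3, B3–B4, B4–B5, B5–B6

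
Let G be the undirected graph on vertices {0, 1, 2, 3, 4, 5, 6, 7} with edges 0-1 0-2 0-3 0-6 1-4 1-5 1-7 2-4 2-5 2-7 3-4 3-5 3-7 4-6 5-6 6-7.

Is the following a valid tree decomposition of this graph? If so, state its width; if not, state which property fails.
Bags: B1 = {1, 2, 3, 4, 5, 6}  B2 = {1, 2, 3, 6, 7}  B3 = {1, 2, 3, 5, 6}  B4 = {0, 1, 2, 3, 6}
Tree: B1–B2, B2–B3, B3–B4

No — bags containing vertex 5 are not connected in the tree.

A tree decomposition must satisfy three properties: every vertex lies in some bag; for every edge, both endpoints lie together in some bag; and for every vertex, the bags containing it form a connected subtree. Here bags containing vertex 5 are not connected in the tree, so the decomposition is invalid.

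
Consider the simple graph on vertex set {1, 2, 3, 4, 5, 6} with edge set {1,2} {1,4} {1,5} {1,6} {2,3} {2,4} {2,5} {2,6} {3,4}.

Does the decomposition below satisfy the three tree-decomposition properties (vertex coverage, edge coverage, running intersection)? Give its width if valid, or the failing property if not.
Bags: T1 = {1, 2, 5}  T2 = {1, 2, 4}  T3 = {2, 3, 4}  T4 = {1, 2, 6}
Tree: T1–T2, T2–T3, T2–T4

Yes; width 2.

Every vertex of G appears in some bag (union = {1, 2, 3, 4, 5, 6}); every edge is covered by a bag; and for each vertex v the set of bags containing v is connected in the bag tree. The decomposition is therefore valid. The largest bag has 3 vertices, so the width is 2.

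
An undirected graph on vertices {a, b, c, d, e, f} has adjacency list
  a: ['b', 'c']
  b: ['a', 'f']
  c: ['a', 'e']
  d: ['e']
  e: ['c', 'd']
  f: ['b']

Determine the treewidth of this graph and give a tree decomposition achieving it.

Every bag has size at most 2, so the width is 2 − 1 = 1 and tw(G) ≤ 1. Since G has at least one edge (e.g. d–e), it is not an edgeless graph, so tw(G) ≥ 1. The upper and lower bounds meet at 1, so that is the treewidth.

Treewidth 1.
One optimal decomposition is:
Bags: B1 = {d, e}  B2 = {c, e}  B3 = {a, c}  B4 = {a, b}  B5 = {b, f}
Tree: B1–B2, B2–B3, B3–B4, B4–B5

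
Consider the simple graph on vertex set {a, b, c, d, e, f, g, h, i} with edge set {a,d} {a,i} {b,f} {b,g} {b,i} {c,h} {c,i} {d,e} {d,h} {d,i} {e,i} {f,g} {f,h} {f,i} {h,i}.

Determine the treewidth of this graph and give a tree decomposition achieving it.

The largest bag has 3 vertices, giving width 2; this decomposition certifies tw(G) ≤ 2. On the other hand G contains the 3-clique {b, f, g}. A clique must lie in a single bag of any decomposition, so no decomposition can have width below 2. Hence tw(G) = 2 exactly.

Treewidth 2.
One such decomposition:
Bags: B1 = {a, d, i}  B2 = {d, h, i}  B3 = {f, h, i}  B4 = {c, h, i}  B5 = {b, f, i}  B6 = {b, f, g}  B7 = {d, e, i}
Tree: B1–B2, B2–B3, B3–B4, B3–B5, B5–B6, B1–B7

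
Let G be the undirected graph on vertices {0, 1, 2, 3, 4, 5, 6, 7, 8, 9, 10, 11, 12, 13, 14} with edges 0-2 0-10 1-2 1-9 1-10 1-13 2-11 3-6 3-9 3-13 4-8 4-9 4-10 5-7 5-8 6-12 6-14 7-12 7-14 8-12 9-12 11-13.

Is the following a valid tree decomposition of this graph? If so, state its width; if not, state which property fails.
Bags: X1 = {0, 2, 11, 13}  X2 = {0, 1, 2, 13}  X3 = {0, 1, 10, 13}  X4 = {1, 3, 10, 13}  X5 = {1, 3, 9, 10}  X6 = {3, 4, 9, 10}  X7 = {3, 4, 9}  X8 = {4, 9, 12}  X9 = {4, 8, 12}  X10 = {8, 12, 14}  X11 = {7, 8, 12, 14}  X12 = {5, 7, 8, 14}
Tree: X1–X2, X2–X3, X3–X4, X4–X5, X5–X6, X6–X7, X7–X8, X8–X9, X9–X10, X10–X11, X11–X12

A tree decomposition must satisfy three properties: every vertex lies in some bag; for every edge, both endpoints lie together in some bag; and for every vertex, the bags containing it form a connected subtree. Here vertex 6 appears in no bag, so the decomposition is invalid.

No — vertex 6 appears in no bag.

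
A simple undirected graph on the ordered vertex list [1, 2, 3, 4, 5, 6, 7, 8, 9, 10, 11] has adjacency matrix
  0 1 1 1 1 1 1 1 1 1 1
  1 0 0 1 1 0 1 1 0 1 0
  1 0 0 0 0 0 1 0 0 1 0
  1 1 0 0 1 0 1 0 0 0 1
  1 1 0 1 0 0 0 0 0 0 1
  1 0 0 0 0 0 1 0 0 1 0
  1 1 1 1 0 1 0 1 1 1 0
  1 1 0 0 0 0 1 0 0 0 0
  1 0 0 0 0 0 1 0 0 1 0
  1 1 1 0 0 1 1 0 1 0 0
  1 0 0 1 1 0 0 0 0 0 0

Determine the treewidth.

3

A width-3 tree decomposition is:
Bags: B1 = {1, 2, 4, 5}  B2 = {1, 2, 4, 7}  B3 = {1, 2, 7, 10}  B4 = {1, 6, 7, 10}  B5 = {1, 2, 7, 8}  B6 = {1, 7, 9, 10}  B7 = {1, 4, 5, 11}  B8 = {1, 3, 7, 10}
Tree: B1–B2, B2–B3, B3–B4, B3–B5, B4–B6, B1–B7, B6–B8
The largest bag has 4 vertices, giving width 3; this decomposition certifies tw(G) ≤ 3. On the other hand G contains the 4-clique {1, 4, 5, 11}. A clique must lie in a single bag of any decomposition, so no decomposition can have width below 3. Hence tw(G) = 3 exactly.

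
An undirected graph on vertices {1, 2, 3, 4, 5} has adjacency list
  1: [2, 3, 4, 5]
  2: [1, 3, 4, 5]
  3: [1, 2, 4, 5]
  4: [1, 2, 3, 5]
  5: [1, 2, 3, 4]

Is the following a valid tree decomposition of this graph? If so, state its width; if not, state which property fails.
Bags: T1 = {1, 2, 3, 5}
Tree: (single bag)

A tree decomposition must satisfy three properties: every vertex lies in some bag; for every edge, both endpoints lie together in some bag; and for every vertex, the bags containing it form a connected subtree. Here vertex 4 appears in no bag, so the decomposition is invalid.

No — vertex 4 appears in no bag.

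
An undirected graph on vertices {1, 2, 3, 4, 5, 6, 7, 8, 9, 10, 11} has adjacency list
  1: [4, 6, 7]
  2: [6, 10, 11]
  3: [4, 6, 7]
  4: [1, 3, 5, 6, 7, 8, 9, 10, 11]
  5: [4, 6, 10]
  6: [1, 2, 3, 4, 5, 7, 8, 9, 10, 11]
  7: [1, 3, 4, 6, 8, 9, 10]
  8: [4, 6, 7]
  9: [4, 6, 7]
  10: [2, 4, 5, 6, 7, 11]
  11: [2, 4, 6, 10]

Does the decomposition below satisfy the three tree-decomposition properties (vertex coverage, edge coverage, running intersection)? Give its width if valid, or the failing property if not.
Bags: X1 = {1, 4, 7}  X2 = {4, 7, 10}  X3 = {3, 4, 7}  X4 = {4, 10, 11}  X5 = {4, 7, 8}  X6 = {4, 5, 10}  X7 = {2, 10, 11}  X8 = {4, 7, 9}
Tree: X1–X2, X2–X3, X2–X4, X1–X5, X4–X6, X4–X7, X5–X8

No — vertex 6 appears in no bag.

A tree decomposition must satisfy three properties: every vertex lies in some bag; for every edge, both endpoints lie together in some bag; and for every vertex, the bags containing it form a connected subtree. Here vertex 6 appears in no bag, so the decomposition is invalid.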